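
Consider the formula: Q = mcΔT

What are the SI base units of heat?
Units of each symbol in Q = mcΔT:
  m (mass): kg
  c (specific heat capacity, in J/(kg·K)): m²/(s²·K)
  ΔT (temperature change): K

Multiplying the contributions: [kg] · [m²/(s²·K)] · [K]
Adding exponents of each base unit: kg: 1, m: 2, s: -2
SI base units of heat: kg·m²/s²

Answer: kg·m²/s²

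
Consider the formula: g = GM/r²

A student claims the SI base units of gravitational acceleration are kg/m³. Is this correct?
Units of each symbol in g = GM/r²:
  G (gravitational constant): m³/(kg·s²)
  M (mass): kg
  r (distance): m  → to the power 2 in the denominator, contributes 1/m²

Multiplying the contributions: [m³/(kg·s²)] · [kg] · [1/m²]
Adding exponents of each base unit: m: 1, s: -2
SI base units of gravitational acceleration: m/s²

The claimed units kg/m³ (exponents kg: 1, m: -3) do not match the derived units m/s² (exponents m: 1, s: -2), so the claim is incorrect.

Answer: No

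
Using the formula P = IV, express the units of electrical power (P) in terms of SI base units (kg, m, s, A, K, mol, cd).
Units of each symbol in P = IV:
  I (current): A
  V (voltage, in volts): kg·m²/(s³·A)

Multiplying the contributions: [A] · [kg·m²/(s³·A)]
Adding exponents of each base unit: kg: 1, m: 2, s: -3
SI base units of electrical power: kg·m²/s³

Answer: kg·m²/s³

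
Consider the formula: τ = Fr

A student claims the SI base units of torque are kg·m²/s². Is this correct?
Units of each symbol in τ = Fr:
  F (force): kg·m/s²
  r (lever arm): m

Multiplying the contributions: [kg·m/s²] · [m]
Adding exponents of each base unit: kg: 1, m: 2, s: -2
SI base units of torque: kg·m²/s²

The claimed units kg·m²/s² match the derived units, so the claim is correct.

Answer: Yes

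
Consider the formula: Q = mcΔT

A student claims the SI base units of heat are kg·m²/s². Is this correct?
Units of each symbol in Q = mcΔT:
  m (mass): kg
  c (specific heat capacity, in J/(kg·K)): m²/(s²·K)
  ΔT (temperature change): K

Multiplying the contributions: [kg] · [m²/(s²·K)] · [K]
Adding exponents of each base unit: kg: 1, m: 2, s: -2
SI base units of heat: kg·m²/s²

The claimed units kg·m²/s² match the derived units, so the claim is correct.

Answer: Yes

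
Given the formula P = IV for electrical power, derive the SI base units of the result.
Units of each symbol in P = IV:
  I (current): A
  V (voltage, in volts): kg·m²/(s³·A)

Multiplying the contributions: [A] · [kg·m²/(s³·A)]
Adding exponents of each base unit: kg: 1, m: 2, s: -3
SI base units of electrical power: kg·m²/s³

Answer: kg·m²/s³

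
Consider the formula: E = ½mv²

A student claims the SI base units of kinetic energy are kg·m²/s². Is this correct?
Units of each symbol in E = ½mv²:
  m (mass): kg
  v (speed): m/s  → to the power 2, contributes m²/s²
  The factor ½ is dimensionless.

Multiplying the contributions: [kg] · [m²/s²]
Adding exponents of each base unit: kg: 1, m: 2, s: -2
SI base units of kinetic energy: kg·m²/s²

The claimed units kg·m²/s² match the derived units, so the claim is correct.

Answer: Yes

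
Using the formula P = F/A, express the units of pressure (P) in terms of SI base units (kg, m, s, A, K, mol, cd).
Units of each symbol in P = F/A:
  F (force): kg·m/s²
  A (area): m²  → in the denominator, contributes 1/m²

Multiplying the contributions: [kg·m/s²] · [1/m²]
Adding exponents of each base unit: kg: 1, m: -1, s: -2
SI base units of pressure: kg/(m·s²)

Answer: kg/(m·s²)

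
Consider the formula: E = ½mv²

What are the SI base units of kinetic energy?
Units of each symbol in E = ½mv²:
  m (mass): kg
  v (speed): m/s  → to the power 2, contributes m²/s²
  The factor ½ is dimensionless.

Multiplying the contributions: [kg] · [m²/s²]
Adding exponents of each base unit: kg: 1, m: 2, s: -2
SI base units of kinetic energy: kg·m²/s²

Answer: kg·m²/s²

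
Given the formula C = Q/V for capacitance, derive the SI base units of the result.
Units of each symbol in C = Q/V:
  Q (charge, in coulombs): s·A
  V (voltage, in volts): kg·m²/(s³·A)  → in the denominator, contributes s³·A/(kg·m²)

Multiplying the contributions: [s·A] · [s³·A/(kg·m²)]
Adding exponents of each base unit: kg: -1, m: -2, s: 4, A: 2
SI base units of capacitance: s⁴·A²/(kg·m²)

Answer: s⁴·A²/(kg·m²)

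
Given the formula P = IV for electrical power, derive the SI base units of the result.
Units of each symbol in P = IV:
  I (current): A
  V (voltage, in volts): kg·m²/(s³·A)

Multiplying the contributions: [A] · [kg·m²/(s³·A)]
Adding exponents of each base unit: kg: 1, m: 2, s: -3
SI base units of electrical power: kg·m²/s³

Answer: kg·m²/s³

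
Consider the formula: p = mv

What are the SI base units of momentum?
Units of each symbol in p = mv:
  m (mass): kg
  v (velocity): m/s

Multiplying the contributions: [kg] · [m/s]
Adding exponents of each base unit: kg: 1, m: 1, s: -1
SI base units of momentum: kg·m/s

Answer: kg·m/s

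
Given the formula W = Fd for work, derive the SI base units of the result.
Units of each symbol in W = Fd:
  F (force): kg·m/s²
  d (displacement): m

Multiplying the contributions: [kg·m/s²] · [m]
Adding exponents of each base unit: kg: 1, m: 2, s: -2
SI base units of work: kg·m²/s²

Answer: kg·m²/s²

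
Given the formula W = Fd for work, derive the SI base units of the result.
Units of each symbol in W = Fd:
  F (force): kg·m/s²
  d (displacement): m

Multiplying the contributions: [kg·m/s²] · [m]
Adding exponents of each base unit: kg: 1, m: 2, s: -2
SI base units of work: kg·m²/s²

Answer: kg·m²/s²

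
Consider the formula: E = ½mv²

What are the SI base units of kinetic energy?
Units of each symbol in E = ½mv²:
  m (mass): kg
  v (speed): m/s  → to the power 2, contributes m²/s²
  The factor ½ is dimensionless.

Multiplying the contributions: [kg] · [m²/s²]
Adding exponents of each base unit: kg: 1, m: 2, s: -2
SI base units of kinetic energy: kg·m²/s²

Answer: kg·m²/s²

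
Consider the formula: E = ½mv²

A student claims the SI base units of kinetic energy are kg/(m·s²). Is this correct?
Units of each symbol in E = ½mv²:
  m (mass): kg
  v (speed): m/s  → to the power 2, contributes m²/s²
  The factor ½ is dimensionless.

Multiplying the contributions: [kg] · [m²/s²]
Adding exponents of each base unit: kg: 1, m: 2, s: -2
SI base units of kinetic energy: kg·m²/s²

The claimed units kg/(m·s²) (exponents kg: 1, m: -1, s: -2) do not match the derived units kg·m²/s² (exponents kg: 1, m: 2, s: -2), so the claim is incorrect.

Answer: No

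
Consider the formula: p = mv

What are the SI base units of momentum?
Units of each symbol in p = mv:
  m (mass): kg
  v (velocity): m/s

Multiplying the contributions: [kg] · [m/s]
Adding exponents of each base unit: kg: 1, m: 1, s: -1
SI base units of momentum: kg·m/s

Answer: kg·m/s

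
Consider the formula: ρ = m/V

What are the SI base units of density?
Units of each symbol in ρ = m/V:
  m (mass): kg
  V (volume): m³  → in the denominator, contributes 1/m³

Multiplying the contributions: [kg] · [1/m³]
Adding exponents of each base unit: kg: 1, m: -3
SI base units of density: kg/m³

Answer: kg/m³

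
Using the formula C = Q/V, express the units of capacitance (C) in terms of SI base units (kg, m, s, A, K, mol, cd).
Units of each symbol in C = Q/V:
  Q (charge, in coulombs): s·A
  V (voltage, in volts): kg·m²/(s³·A)  → in the denominator, contributes s³·A/(kg·m²)

Multiplying the contributions: [s·A] · [s³·A/(kg·m²)]
Adding exponents of each base unit: kg: -1, m: -2, s: 4, A: 2
SI base units of capacitance: s⁴·A²/(kg·m²)

Answer: s⁴·A²/(kg·m²)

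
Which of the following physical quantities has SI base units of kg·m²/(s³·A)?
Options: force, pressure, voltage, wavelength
Checking the SI base units of each option:
  force (F = ma): kg·m/s²  ✗
  pressure (P = F/A): kg/(m·s²)  ✗
  voltage (V = IR): kg·m²/(s³·A)  ✓ matches
  wavelength (λ = v/f): m  ✗

Only voltage has units kg·m²/(s³·A).

Answer: voltage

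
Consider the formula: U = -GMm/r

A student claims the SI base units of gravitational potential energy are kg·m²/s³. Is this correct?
Units of each symbol in U = -GMm/r:
  G (gravitational constant): m³/(kg·s²)
  M (mass): kg
  m (mass): kg
  r (distance): m  → in the denominator, contributes 1/m
  The minus sign does not affect the units.

Multiplying the contributions: [m³/(kg·s²)] · [kg] · [kg] · [1/m]
Adding exponents of each base unit: kg: 1, m: 2, s: -2
SI base units of gravitational potential energy: kg·m²/s²

The claimed units kg·m²/s³ (exponents kg: 1, m: 2, s: -3) do not match the derived units kg·m²/s² (exponents kg: 1, m: 2, s: -2), so the claim is incorrect.

Answer: No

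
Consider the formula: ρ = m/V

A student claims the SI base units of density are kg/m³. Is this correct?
Units of each symbol in ρ = m/V:
  m (mass): kg
  V (volume): m³  → in the denominator, contributes 1/m³

Multiplying the contributions: [kg] · [1/m³]
Adding exponents of each base unit: kg: 1, m: -3
SI base units of density: kg/m³

The claimed units kg/m³ match the derived units, so the claim is correct.

Answer: Yes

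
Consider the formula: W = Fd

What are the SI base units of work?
Units of each symbol in W = Fd:
  F (force): kg·m/s²
  d (displacement): m

Multiplying the contributions: [kg·m/s²] · [m]
Adding exponents of each base unit: kg: 1, m: 2, s: -2
SI base units of work: kg·m²/s²

Answer: kg·m²/s²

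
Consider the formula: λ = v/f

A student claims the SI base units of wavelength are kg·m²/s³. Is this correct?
Units of each symbol in λ = v/f:
  v (wave speed): m/s
  f (frequency): 1/s  → in the denominator, contributes s

Multiplying the contributions: [m/s] · [s]
Adding exponents of each base unit: m: 1
SI base units of wavelength: m

The claimed units kg·m²/s³ (exponents kg: 1, m: 2, s: -3) do not match the derived units m (exponents m: 1), so the claim is incorrect.

Answer: No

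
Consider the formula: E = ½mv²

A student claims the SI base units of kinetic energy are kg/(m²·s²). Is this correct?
Units of each symbol in E = ½mv²:
  m (mass): kg
  v (speed): m/s  → to the power 2, contributes m²/s²
  The factor ½ is dimensionless.

Multiplying the contributions: [kg] · [m²/s²]
Adding exponents of each base unit: kg: 1, m: 2, s: -2
SI base units of kinetic energy: kg·m²/s²

The claimed units kg/(m²·s²) (exponents kg: 1, m: -2, s: -2) do not match the derived units kg·m²/s² (exponents kg: 1, m: 2, s: -2), so the claim is incorrect.

Answer: No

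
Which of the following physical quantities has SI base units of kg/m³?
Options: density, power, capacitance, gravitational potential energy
Checking the SI base units of each option:
  density (ρ = m/V): kg/m³  ✓ matches
  power (P = W/t): kg·m²/s³  ✗
  capacitance (C = Q/V): s⁴·A²/(kg·m²)  ✗
  gravitational potential energy (U = -GMm/r): kg·m²/s²  ✗

Only density has units kg/m³.

Answer: density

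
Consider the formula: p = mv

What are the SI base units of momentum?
Units of each symbol in p = mv:
  m (mass): kg
  v (velocity): m/s

Multiplying the contributions: [kg] · [m/s]
Adding exponents of each base unit: kg: 1, m: 1, s: -1
SI base units of momentum: kg·m/s

Answer: kg·m/s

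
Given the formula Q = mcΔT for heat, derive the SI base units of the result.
Units of each symbol in Q = mcΔT:
  m (mass): kg
  c (specific heat capacity, in J/(kg·K)): m²/(s²·K)
  ΔT (temperature change): K

Multiplying the contributions: [kg] · [m²/(s²·K)] · [K]
Adding exponents of each base unit: kg: 1, m: 2, s: -2
SI base units of heat: kg·m²/s²

Answer: kg·m²/s²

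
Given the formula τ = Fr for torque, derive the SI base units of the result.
Units of each symbol in τ = Fr:
  F (force): kg·m/s²
  r (lever arm): m

Multiplying the contributions: [kg·m/s²] · [m]
Adding exponents of each base unit: kg: 1, m: 2, s: -2
SI base units of torque: kg·m²/s²

Answer: kg·m²/s²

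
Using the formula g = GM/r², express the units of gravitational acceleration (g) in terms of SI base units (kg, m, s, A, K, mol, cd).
Units of each symbol in g = GM/r²:
  G (gravitational constant): m³/(kg·s²)
  M (mass): kg
  r (distance): m  → to the power 2 in the denominator, contributes 1/m²

Multiplying the contributions: [m³/(kg·s²)] · [kg] · [1/m²]
Adding exponents of each base unit: m: 1, s: -2
SI base units of gravitational acceleration: m/s²

Answer: m/s²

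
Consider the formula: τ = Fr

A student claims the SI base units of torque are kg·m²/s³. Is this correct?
Units of each symbol in τ = Fr:
  F (force): kg·m/s²
  r (lever arm): m

Multiplying the contributions: [kg·m/s²] · [m]
Adding exponents of each base unit: kg: 1, m: 2, s: -2
SI base units of torque: kg·m²/s²

The claimed units kg·m²/s³ (exponents kg: 1, m: 2, s: -3) do not match the derived units kg·m²/s² (exponents kg: 1, m: 2, s: -2), so the claim is incorrect.

Answer: No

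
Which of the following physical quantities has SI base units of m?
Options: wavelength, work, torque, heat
Checking the SI base units of each option:
  wavelength (λ = v/f): m  ✓ matches
  work (W = Fd): kg·m²/s²  ✗
  torque (τ = Fr): kg·m²/s²  ✗
  heat (Q = mcΔT): kg·m²/s²  ✗

Only wavelength has units m.

Answer: wavelength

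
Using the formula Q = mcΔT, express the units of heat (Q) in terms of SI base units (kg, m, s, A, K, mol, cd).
Units of each symbol in Q = mcΔT:
  m (mass): kg
  c (specific heat capacity, in J/(kg·K)): m²/(s²·K)
  ΔT (temperature change): K

Multiplying the contributions: [kg] · [m²/(s²·K)] · [K]
Adding exponents of each base unit: kg: 1, m: 2, s: -2
SI base units of heat: kg·m²/s²

Answer: kg·m²/s²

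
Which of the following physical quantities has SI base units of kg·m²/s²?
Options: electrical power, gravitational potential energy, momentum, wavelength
Checking the SI base units of each option:
  electrical power (P = IV): kg·m²/s³  ✗
  gravitational potential energy (U = -GMm/r): kg·m²/s²  ✓ matches
  momentum (p = mv): kg·m/s  ✗
  wavelength (λ = v/f): m  ✗

Only gravitational potential energy has units kg·m²/s².

Answer: gravitational potential energy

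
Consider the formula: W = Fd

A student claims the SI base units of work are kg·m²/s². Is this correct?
Units of each symbol in W = Fd:
  F (force): kg·m/s²
  d (displacement): m

Multiplying the contributions: [kg·m/s²] · [m]
Adding exponents of each base unit: kg: 1, m: 2, s: -2
SI base units of work: kg·m²/s²

The claimed units kg·m²/s² match the derived units, so the claim is correct.

Answer: Yes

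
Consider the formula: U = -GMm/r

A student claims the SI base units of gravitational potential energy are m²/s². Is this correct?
Units of each symbol in U = -GMm/r:
  G (gravitational constant): m³/(kg·s²)
  M (mass): kg
  m (mass): kg
  r (distance): m  → in the denominator, contributes 1/m
  The minus sign does not affect the units.

Multiplying the contributions: [m³/(kg·s²)] · [kg] · [kg] · [1/m]
Adding exponents of each base unit: kg: 1, m: 2, s: -2
SI base units of gravitational potential energy: kg·m²/s²

The claimed units m²/s² (exponents m: 2, s: -2) do not match the derived units kg·m²/s² (exponents kg: 1, m: 2, s: -2), so the claim is incorrect.

Answer: No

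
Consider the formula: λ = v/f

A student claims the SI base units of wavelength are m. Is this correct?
Units of each symbol in λ = v/f:
  v (wave speed): m/s
  f (frequency): 1/s  → in the denominator, contributes s

Multiplying the contributions: [m/s] · [s]
Adding exponents of each base unit: m: 1
SI base units of wavelength: m

The claimed units m match the derived units, so the claim is correct.

Answer: Yes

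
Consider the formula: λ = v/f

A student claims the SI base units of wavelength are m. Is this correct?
Units of each symbol in λ = v/f:
  v (wave speed): m/s
  f (frequency): 1/s  → in the denominator, contributes s

Multiplying the contributions: [m/s] · [s]
Adding exponents of each base unit: m: 1
SI base units of wavelength: m

The claimed units m match the derived units, so the claim is correct.

Answer: Yes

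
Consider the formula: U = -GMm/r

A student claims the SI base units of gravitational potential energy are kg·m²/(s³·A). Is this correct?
Units of each symbol in U = -GMm/r:
  G (gravitational constant): m³/(kg·s²)
  M (mass): kg
  m (mass): kg
  r (distance): m  → in the denominator, contributes 1/m
  The minus sign does not affect the units.

Multiplying the contributions: [m³/(kg·s²)] · [kg] · [kg] · [1/m]
Adding exponents of each base unit: kg: 1, m: 2, s: -2
SI base units of gravitational potential energy: kg·m²/s²

The claimed units kg·m²/(s³·A) (exponents kg: 1, m: 2, s: -3, A: -1) do not match the derived units kg·m²/s² (exponents kg: 1, m: 2, s: -2), so the claim is incorrect.

Answer: No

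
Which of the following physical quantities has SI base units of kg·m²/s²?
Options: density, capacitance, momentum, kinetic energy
Checking the SI base units of each option:
  density (ρ = m/V): kg/m³  ✗
  capacitance (C = Q/V): s⁴·A²/(kg·m²)  ✗
  momentum (p = mv): kg·m/s  ✗
  kinetic energy (E = ½mv²): kg·m²/s²  ✓ matches

Only kinetic energy has units kg·m²/s².

Answer: kinetic energy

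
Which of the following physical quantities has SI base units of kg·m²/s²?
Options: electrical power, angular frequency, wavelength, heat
Checking the SI base units of each option:
  electrical power (P = IV): kg·m²/s³  ✗
  angular frequency (ω = 2πf): 1/s  ✗
  wavelength (λ = v/f): m  ✗
  heat (Q = mcΔT): kg·m²/s²  ✓ matches

Only heat has units kg·m²/s².

Answer: heat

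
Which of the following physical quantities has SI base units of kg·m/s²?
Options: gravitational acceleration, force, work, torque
Checking the SI base units of each option:
  gravitational acceleration (g = GM/r²): m/s²  ✗
  force (F = ma): kg·m/s²  ✓ matches
  work (W = Fd): kg·m²/s²  ✗
  torque (τ = Fr): kg·m²/s²  ✗

Only force has units kg·m/s².

Answer: force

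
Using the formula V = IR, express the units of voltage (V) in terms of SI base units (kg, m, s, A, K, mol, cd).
Units of each symbol in V = IR:
  I (current): A
  R (resistance, in ohms): kg·m²/(s³·A²)

Multiplying the contributions: [A] · [kg·m²/(s³·A²)]
Adding exponents of each base unit: kg: 1, m: 2, s: -3, A: -1
SI base units of voltage: kg·m²/(s³·A)

Answer: kg·m²/(s³·A)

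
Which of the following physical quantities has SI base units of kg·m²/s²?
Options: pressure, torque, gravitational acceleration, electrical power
Checking the SI base units of each option:
  pressure (P = F/A): kg/(m·s²)  ✗
  torque (τ = Fr): kg·m²/s²  ✓ matches
  gravitational acceleration (g = GM/r²): m/s²  ✗
  electrical power (P = IV): kg·m²/s³  ✗

Only torque has units kg·m²/s².

Answer: torque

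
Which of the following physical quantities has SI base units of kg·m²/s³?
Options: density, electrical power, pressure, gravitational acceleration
Checking the SI base units of each option:
  density (ρ = m/V): kg/m³  ✗
  electrical power (P = IV): kg·m²/s³  ✓ matches
  pressure (P = F/A): kg/(m·s²)  ✗
  gravitational acceleration (g = GM/r²): m/s²  ✗

Only electrical power has units kg·m²/s³.

Answer: electrical power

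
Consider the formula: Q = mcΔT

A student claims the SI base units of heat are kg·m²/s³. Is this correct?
Units of each symbol in Q = mcΔT:
  m (mass): kg
  c (specific heat capacity, in J/(kg·K)): m²/(s²·K)
  ΔT (temperature change): K

Multiplying the contributions: [kg] · [m²/(s²·K)] · [K]
Adding exponents of each base unit: kg: 1, m: 2, s: -2
SI base units of heat: kg·m²/s²

The claimed units kg·m²/s³ (exponents kg: 1, m: 2, s: -3) do not match the derived units kg·m²/s² (exponents kg: 1, m: 2, s: -2), so the claim is incorrect.

Answer: No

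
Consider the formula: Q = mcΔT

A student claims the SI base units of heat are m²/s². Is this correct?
Units of each symbol in Q = mcΔT:
  m (mass): kg
  c (specific heat capacity, in J/(kg·K)): m²/(s²·K)
  ΔT (temperature change): K

Multiplying the contributions: [kg] · [m²/(s²·K)] · [K]
Adding exponents of each base unit: kg: 1, m: 2, s: -2
SI base units of heat: kg·m²/s²

The claimed units m²/s² (exponents m: 2, s: -2) do not match the derived units kg·m²/s² (exponents kg: 1, m: 2, s: -2), so the claim is incorrect.

Answer: No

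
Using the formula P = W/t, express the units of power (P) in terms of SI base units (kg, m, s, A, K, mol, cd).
Units of each symbol in P = W/t:
  W (work): kg·m²/s²
  t (time): s  → in the denominator, contributes 1/s

Multiplying the contributions: [kg·m²/s²] · [1/s]
Adding exponents of each base unit: kg: 1, m: 2, s: -3
SI base units of power: kg·m²/s³

Answer: kg·m²/s³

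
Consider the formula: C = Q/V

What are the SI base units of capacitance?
Units of each symbol in C = Q/V:
  Q (charge, in coulombs): s·A
  V (voltage, in volts): kg·m²/(s³·A)  → in the denominator, contributes s³·A/(kg·m²)

Multiplying the contributions: [s·A] · [s³·A/(kg·m²)]
Adding exponents of each base unit: kg: -1, m: -2, s: 4, A: 2
SI base units of capacitance: s⁴·A²/(kg·m²)

Answer: s⁴·A²/(kg·m²)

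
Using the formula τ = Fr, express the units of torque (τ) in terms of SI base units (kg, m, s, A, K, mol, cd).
Units of each symbol in τ = Fr:
  F (force): kg·m/s²
  r (lever arm): m

Multiplying the contributions: [kg·m/s²] · [m]
Adding exponents of each base unit: kg: 1, m: 2, s: -2
SI base units of torque: kg·m²/s²

Answer: kg·m²/s²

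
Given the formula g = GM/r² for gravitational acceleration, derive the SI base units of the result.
Units of each symbol in g = GM/r²:
  G (gravitational constant): m³/(kg·s²)
  M (mass): kg
  r (distance): m  → to the power 2 in the denominator, contributes 1/m²

Multiplying the contributions: [m³/(kg·s²)] · [kg] · [1/m²]
Adding exponents of each base unit: m: 1, s: -2
SI base units of gravitational acceleration: m/s²

Answer: m/s²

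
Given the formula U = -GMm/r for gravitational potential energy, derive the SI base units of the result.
Units of each symbol in U = -GMm/r:
  G (gravitational constant): m³/(kg·s²)
  M (mass): kg
  m (mass): kg
  r (distance): m  → in the denominator, contributes 1/m
  The minus sign does not affect the units.

Multiplying the contributions: [m³/(kg·s²)] · [kg] · [kg] · [1/m]
Adding exponents of each base unit: kg: 1, m: 2, s: -2
SI base units of gravitational potential energy: kg·m²/s²

Answer: kg·m²/s²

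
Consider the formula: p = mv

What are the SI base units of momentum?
Units of each symbol in p = mv:
  m (mass): kg
  v (velocity): m/s

Multiplying the contributions: [kg] · [m/s]
Adding exponents of each base unit: kg: 1, m: 1, s: -1
SI base units of momentum: kg·m/s

Answer: kg·m/s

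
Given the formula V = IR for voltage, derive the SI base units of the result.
Units of each symbol in V = IR:
  I (current): A
  R (resistance, in ohms): kg·m²/(s³·A²)

Multiplying the contributions: [A] · [kg·m²/(s³·A²)]
Adding exponents of each base unit: kg: 1, m: 2, s: -3, A: -1
SI base units of voltage: kg·m²/(s³·A)

Answer: kg·m²/(s³·A)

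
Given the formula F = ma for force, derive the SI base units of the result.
Units of each symbol in F = ma:
  m (mass): kg
  a (acceleration): m/s²

Multiplying the contributions: [kg] · [m/s²]
Adding exponents of each base unit: kg: 1, m: 1, s: -2
SI base units of force: kg·m/s²

Answer: kg·m/s²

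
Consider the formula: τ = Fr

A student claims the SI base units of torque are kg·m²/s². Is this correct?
Units of each symbol in τ = Fr:
  F (force): kg·m/s²
  r (lever arm): m

Multiplying the contributions: [kg·m/s²] · [m]
Adding exponents of each base unit: kg: 1, m: 2, s: -2
SI base units of torque: kg·m²/s²

The claimed units kg·m²/s² match the derived units, so the claim is correct.

Answer: Yes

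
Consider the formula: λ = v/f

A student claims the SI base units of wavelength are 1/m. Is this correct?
Units of each symbol in λ = v/f:
  v (wave speed): m/s
  f (frequency): 1/s  → in the denominator, contributes s

Multiplying the contributions: [m/s] · [s]
Adding exponents of each base unit: m: 1
SI base units of wavelength: m

The claimed units 1/m (exponents m: -1) do not match the derived units m (exponents m: 1), so the claim is incorrect.

Answer: No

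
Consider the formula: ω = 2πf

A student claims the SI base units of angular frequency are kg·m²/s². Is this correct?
Units of each symbol in ω = 2πf:
  f (frequency): 1/s
  The factor 2π is dimensionless.

Multiplying the contributions: [1/s]
Adding exponents of each base unit: s: -1
SI base units of angular frequency: 1/s

The claimed units kg·m²/s² (exponents kg: 1, m: 2, s: -2) do not match the derived units 1/s (exponents s: -1), so the claim is incorrect.

Answer: No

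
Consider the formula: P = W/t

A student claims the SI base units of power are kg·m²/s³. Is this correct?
Units of each symbol in P = W/t:
  W (work): kg·m²/s²
  t (time): s  → in the denominator, contributes 1/s

Multiplying the contributions: [kg·m²/s²] · [1/s]
Adding exponents of each base unit: kg: 1, m: 2, s: -3
SI base units of power: kg·m²/s³

The claimed units kg·m²/s³ match the derived units, so the claim is correct.

Answer: Yes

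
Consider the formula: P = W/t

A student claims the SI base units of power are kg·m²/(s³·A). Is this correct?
Units of each symbol in P = W/t:
  W (work): kg·m²/s²
  t (time): s  → in the denominator, contributes 1/s

Multiplying the contributions: [kg·m²/s²] · [1/s]
Adding exponents of each base unit: kg: 1, m: 2, s: -3
SI base units of power: kg·m²/s³

The claimed units kg·m²/(s³·A) (exponents kg: 1, m: 2, s: -3, A: -1) do not match the derived units kg·m²/s³ (exponents kg: 1, m: 2, s: -3), so the claim is incorrect.

Answer: No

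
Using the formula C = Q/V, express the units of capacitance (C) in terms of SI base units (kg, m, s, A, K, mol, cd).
Units of each symbol in C = Q/V:
  Q (charge, in coulombs): s·A
  V (voltage, in volts): kg·m²/(s³·A)  → in the denominator, contributes s³·A/(kg·m²)

Multiplying the contributions: [s·A] · [s³·A/(kg·m²)]
Adding exponents of each base unit: kg: -1, m: -2, s: 4, A: 2
SI base units of capacitance: s⁴·A²/(kg·m²)

Answer: s⁴·A²/(kg·m²)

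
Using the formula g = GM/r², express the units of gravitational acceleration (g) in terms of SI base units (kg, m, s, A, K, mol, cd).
Units of each symbol in g = GM/r²:
  G (gravitational constant): m³/(kg·s²)
  M (mass): kg
  r (distance): m  → to the power 2 in the denominator, contributes 1/m²

Multiplying the contributions: [m³/(kg·s²)] · [kg] · [1/m²]
Adding exponents of each base unit: m: 1, s: -2
SI base units of gravitational acceleration: m/s²

Answer: m/s²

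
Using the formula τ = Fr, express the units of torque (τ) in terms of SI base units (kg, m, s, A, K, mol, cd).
Units of each symbol in τ = Fr:
  F (force): kg·m/s²
  r (lever arm): m

Multiplying the contributions: [kg·m/s²] · [m]
Adding exponents of each base unit: kg: 1, m: 2, s: -2
SI base units of torque: kg·m²/s²

Answer: kg·m²/s²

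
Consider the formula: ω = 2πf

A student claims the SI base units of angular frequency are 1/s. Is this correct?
Units of each symbol in ω = 2πf:
  f (frequency): 1/s
  The factor 2π is dimensionless.

Multiplying the contributions: [1/s]
Adding exponents of each base unit: s: -1
SI base units of angular frequency: 1/s

The claimed units 1/s match the derived units, so the claim is correct.

Answer: Yes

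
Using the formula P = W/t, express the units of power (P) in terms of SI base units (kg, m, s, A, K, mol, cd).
Units of each symbol in P = W/t:
  W (work): kg·m²/s²
  t (time): s  → in the denominator, contributes 1/s

Multiplying the contributions: [kg·m²/s²] · [1/s]
Adding exponents of each base unit: kg: 1, m: 2, s: -3
SI base units of power: kg·m²/s³

Answer: kg·m²/s³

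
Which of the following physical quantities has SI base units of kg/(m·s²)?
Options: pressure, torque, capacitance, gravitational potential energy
Checking the SI base units of each option:
  pressure (P = F/A): kg/(m·s²)  ✓ matches
  torque (τ = Fr): kg·m²/s²  ✗
  capacitance (C = Q/V): s⁴·A²/(kg·m²)  ✗
  gravitational potential energy (U = -GMm/r): kg·m²/s²  ✗

Only pressure has units kg/(m·s²).

Answer: pressure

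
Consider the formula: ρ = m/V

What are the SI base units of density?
Units of each symbol in ρ = m/V:
  m (mass): kg
  V (volume): m³  → in the denominator, contributes 1/m³

Multiplying the contributions: [kg] · [1/m³]
Adding exponents of each base unit: kg: 1, m: -3
SI base units of density: kg/m³

Answer: kg/m³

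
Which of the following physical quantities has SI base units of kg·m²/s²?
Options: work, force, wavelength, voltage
Checking the SI base units of each option:
  work (W = Fd): kg·m²/s²  ✓ matches
  force (F = ma): kg·m/s²  ✗
  wavelength (λ = v/f): m  ✗
  voltage (V = IR): kg·m²/(s³·A)  ✗

Only work has units kg·m²/s².

Answer: work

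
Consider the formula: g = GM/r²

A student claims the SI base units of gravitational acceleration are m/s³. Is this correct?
Units of each symbol in g = GM/r²:
  G (gravitational constant): m³/(kg·s²)
  M (mass): kg
  r (distance): m  → to the power 2 in the denominator, contributes 1/m²

Multiplying the contributions: [m³/(kg·s²)] · [kg] · [1/m²]
Adding exponents of each base unit: m: 1, s: -2
SI base units of gravitational acceleration: m/s²

The claimed units m/s³ (exponents m: 1, s: -3) do not match the derived units m/s² (exponents m: 1, s: -2), so the claim is incorrect.

Answer: No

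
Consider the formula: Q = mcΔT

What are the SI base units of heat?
Units of each symbol in Q = mcΔT:
  m (mass): kg
  c (specific heat capacity, in J/(kg·K)): m²/(s²·K)
  ΔT (temperature change): K

Multiplying the contributions: [kg] · [m²/(s²·K)] · [K]
Adding exponents of each base unit: kg: 1, m: 2, s: -2
SI base units of heat: kg·m²/s²

Answer: kg·m²/s²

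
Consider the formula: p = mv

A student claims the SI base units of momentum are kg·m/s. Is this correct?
Units of each symbol in p = mv:
  m (mass): kg
  v (velocity): m/s

Multiplying the contributions: [kg] · [m/s]
Adding exponents of each base unit: kg: 1, m: 1, s: -1
SI base units of momentum: kg·m/s

The claimed units kg·m/s match the derived units, so the claim is correct.

Answer: Yes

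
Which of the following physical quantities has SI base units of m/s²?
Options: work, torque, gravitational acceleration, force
Checking the SI base units of each option:
  work (W = Fd): kg·m²/s²  ✗
  torque (τ = Fr): kg·m²/s²  ✗
  gravitational acceleration (g = GM/r²): m/s²  ✓ matches
  force (F = ma): kg·m/s²  ✗

Only gravitational acceleration has units m/s².

Answer: gravitational acceleration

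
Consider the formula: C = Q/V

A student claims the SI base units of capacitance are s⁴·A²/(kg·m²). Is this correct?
Units of each symbol in C = Q/V:
  Q (charge, in coulombs): s·A
  V (voltage, in volts): kg·m²/(s³·A)  → in the denominator, contributes s³·A/(kg·m²)

Multiplying the contributions: [s·A] · [s³·A/(kg·m²)]
Adding exponents of each base unit: kg: -1, m: -2, s: 4, A: 2
SI base units of capacitance: s⁴·A²/(kg·m²)

The claimed units s⁴·A²/(kg·m²) match the derived units, so the claim is correct.

Answer: Yes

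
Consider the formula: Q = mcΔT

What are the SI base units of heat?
Units of each symbol in Q = mcΔT:
  m (mass): kg
  c (specific heat capacity, in J/(kg·K)): m²/(s²·K)
  ΔT (temperature change): K

Multiplying the contributions: [kg] · [m²/(s²·K)] · [K]
Adding exponents of each base unit: kg: 1, m: 2, s: -2
SI base units of heat: kg·m²/s²

Answer: kg·m²/s²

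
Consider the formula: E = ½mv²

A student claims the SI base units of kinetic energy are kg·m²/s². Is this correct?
Units of each symbol in E = ½mv²:
  m (mass): kg
  v (speed): m/s  → to the power 2, contributes m²/s²
  The factor ½ is dimensionless.

Multiplying the contributions: [kg] · [m²/s²]
Adding exponents of each base unit: kg: 1, m: 2, s: -2
SI base units of kinetic energy: kg·m²/s²

The claimed units kg·m²/s² match the derived units, so the claim is correct.

Answer: Yes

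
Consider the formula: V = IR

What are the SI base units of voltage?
Units of each symbol in V = IR:
  I (current): A
  R (resistance, in ohms): kg·m²/(s³·A²)

Multiplying the contributions: [A] · [kg·m²/(s³·A²)]
Adding exponents of each base unit: kg: 1, m: 2, s: -3, A: -1
SI base units of voltage: kg·m²/(s³·A)

Answer: kg·m²/(s³·A)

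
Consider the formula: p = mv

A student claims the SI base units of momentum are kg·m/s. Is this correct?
Units of each symbol in p = mv:
  m (mass): kg
  v (velocity): m/s

Multiplying the contributions: [kg] · [m/s]
Adding exponents of each base unit: kg: 1, m: 1, s: -1
SI base units of momentum: kg·m/s

The claimed units kg·m/s match the derived units, so the claim is correct.

Answer: Yes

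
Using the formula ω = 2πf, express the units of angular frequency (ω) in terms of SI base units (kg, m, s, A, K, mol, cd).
Units of each symbol in ω = 2πf:
  f (frequency): 1/s
  The factor 2π is dimensionless.

Multiplying the contributions: [1/s]
Adding exponents of each base unit: s: -1
SI base units of angular frequency: 1/s

Answer: 1/s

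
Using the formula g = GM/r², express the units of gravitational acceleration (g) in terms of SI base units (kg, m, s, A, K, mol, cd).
Units of each symbol in g = GM/r²:
  G (gravitational constant): m³/(kg·s²)
  M (mass): kg
  r (distance): m  → to the power 2 in the denominator, contributes 1/m²

Multiplying the contributions: [m³/(kg·s²)] · [kg] · [1/m²]
Adding exponents of each base unit: m: 1, s: -2
SI base units of gravitational acceleration: m/s²

Answer: m/s²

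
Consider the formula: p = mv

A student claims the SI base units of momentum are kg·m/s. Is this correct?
Units of each symbol in p = mv:
  m (mass): kg
  v (velocity): m/s

Multiplying the contributions: [kg] · [m/s]
Adding exponents of each base unit: kg: 1, m: 1, s: -1
SI base units of momentum: kg·m/s

The claimed units kg·m/s match the derived units, so the claim is correct.

Answer: Yes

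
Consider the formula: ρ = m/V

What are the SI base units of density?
Units of each symbol in ρ = m/V:
  m (mass): kg
  V (volume): m³  → in the denominator, contributes 1/m³

Multiplying the contributions: [kg] · [1/m³]
Adding exponents of each base unit: kg: 1, m: -3
SI base units of density: kg/m³

Answer: kg/m³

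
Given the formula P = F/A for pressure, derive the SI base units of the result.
Units of each symbol in P = F/A:
  F (force): kg·m/s²
  A (area): m²  → in the denominator, contributes 1/m²

Multiplying the contributions: [kg·m/s²] · [1/m²]
Adding exponents of each base unit: kg: 1, m: -1, s: -2
SI base units of pressure: kg/(m·s²)

Answer: kg/(m·s²)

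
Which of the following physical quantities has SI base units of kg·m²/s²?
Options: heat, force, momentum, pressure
Checking the SI base units of each option:
  heat (Q = mcΔT): kg·m²/s²  ✓ matches
  force (F = ma): kg·m/s²  ✗
  momentum (p = mv): kg·m/s  ✗
  pressure (P = F/A): kg/(m·s²)  ✗

Only heat has units kg·m²/s².

Answer: heat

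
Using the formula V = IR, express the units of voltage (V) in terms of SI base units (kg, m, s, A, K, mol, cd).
Units of each symbol in V = IR:
  I (current): A
  R (resistance, in ohms): kg·m²/(s³·A²)

Multiplying the contributions: [A] · [kg·m²/(s³·A²)]
Adding exponents of each base unit: kg: 1, m: 2, s: -3, A: -1
SI base units of voltage: kg·m²/(s³·A)

Answer: kg·m²/(s³·A)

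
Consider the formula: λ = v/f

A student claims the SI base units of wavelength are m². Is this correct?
Units of each symbol in λ = v/f:
  v (wave speed): m/s
  f (frequency): 1/s  → in the denominator, contributes s

Multiplying the contributions: [m/s] · [s]
Adding exponents of each base unit: m: 1
SI base units of wavelength: m

The claimed units m² (exponents m: 2) do not match the derived units m (exponents m: 1), so the claim is incorrect.

Answer: No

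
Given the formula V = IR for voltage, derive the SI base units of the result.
Units of each symbol in V = IR:
  I (current): A
  R (resistance, in ohms): kg·m²/(s³·A²)

Multiplying the contributions: [A] · [kg·m²/(s³·A²)]
Adding exponents of each base unit: kg: 1, m: 2, s: -3, A: -1
SI base units of voltage: kg·m²/(s³·A)

Answer: kg·m²/(s³·A)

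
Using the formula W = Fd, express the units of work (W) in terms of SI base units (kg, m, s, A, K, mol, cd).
Units of each symbol in W = Fd:
  F (force): kg·m/s²
  d (displacement): m

Multiplying the contributions: [kg·m/s²] · [m]
Adding exponents of each base unit: kg: 1, m: 2, s: -2
SI base units of work: kg·m²/s²

Answer: kg·m²/s²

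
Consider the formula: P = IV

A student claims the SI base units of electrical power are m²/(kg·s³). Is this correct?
Units of each symbol in P = IV:
  I (current): A
  V (voltage, in volts): kg·m²/(s³·A)

Multiplying the contributions: [A] · [kg·m²/(s³·A)]
Adding exponents of each base unit: kg: 1, m: 2, s: -3
SI base units of electrical power: kg·m²/s³

The claimed units m²/(kg·s³) (exponents kg: -1, m: 2, s: -3) do not match the derived units kg·m²/s³ (exponents kg: 1, m: 2, s: -3), so the claim is incorrect.

Answer: No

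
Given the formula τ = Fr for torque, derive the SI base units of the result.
Units of each symbol in τ = Fr:
  F (force): kg·m/s²
  r (lever arm): m

Multiplying the contributions: [kg·m/s²] · [m]
Adding exponents of each base unit: kg: 1, m: 2, s: -2
SI base units of torque: kg·m²/s²

Answer: kg·m²/s²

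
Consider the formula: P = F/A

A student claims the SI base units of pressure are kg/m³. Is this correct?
Units of each symbol in P = F/A:
  F (force): kg·m/s²
  A (area): m²  → in the denominator, contributes 1/m²

Multiplying the contributions: [kg·m/s²] · [1/m²]
Adding exponents of each base unit: kg: 1, m: -1, s: -2
SI base units of pressure: kg/(m·s²)

The claimed units kg/m³ (exponents kg: 1, m: -3) do not match the derived units kg/(m·s²) (exponents kg: 1, m: -1, s: -2), so the claim is incorrect.

Answer: No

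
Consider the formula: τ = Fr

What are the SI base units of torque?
Units of each symbol in τ = Fr:
  F (force): kg·m/s²
  r (lever arm): m

Multiplying the contributions: [kg·m/s²] · [m]
Adding exponents of each base unit: kg: 1, m: 2, s: -2
SI base units of torque: kg·m²/s²

Answer: kg·m²/s²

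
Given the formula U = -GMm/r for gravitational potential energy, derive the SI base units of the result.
Units of each symbol in U = -GMm/r:
  G (gravitational constant): m³/(kg·s²)
  M (mass): kg
  m (mass): kg
  r (distance): m  → in the denominator, contributes 1/m
  The minus sign does not affect the units.

Multiplying the contributions: [m³/(kg·s²)] · [kg] · [kg] · [1/m]
Adding exponents of each base unit: kg: 1, m: 2, s: -2
SI base units of gravitational potential energy: kg·m²/s²

Answer: kg·m²/s²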